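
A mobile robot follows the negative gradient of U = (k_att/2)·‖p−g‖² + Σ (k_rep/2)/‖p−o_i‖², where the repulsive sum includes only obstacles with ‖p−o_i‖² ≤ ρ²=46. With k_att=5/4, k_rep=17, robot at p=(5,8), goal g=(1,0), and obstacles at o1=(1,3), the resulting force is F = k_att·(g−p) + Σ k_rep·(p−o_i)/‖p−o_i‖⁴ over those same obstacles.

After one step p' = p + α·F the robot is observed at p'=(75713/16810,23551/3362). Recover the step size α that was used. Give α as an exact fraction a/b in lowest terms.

α = 1/10

F_att = 5/4·(g−p) = 5/4·(-4,-8) = (-5.0000,-10.0000)
o1: d²=41 ≤ ρ²=46; F_rep = 17·(4,5)/41² = (0.0405,0.0506)
F = F_att + ΣF_rep = (-4.9595,-9.9494)
Δp = p'−p = (-0.4960,-0.9949); α = Δx/Fx = (-8337/16810) / (-8337/1681) = 1/10
check: Δy/Fy = (-3345/3362) / (-16725/1681) = 1/10 ✓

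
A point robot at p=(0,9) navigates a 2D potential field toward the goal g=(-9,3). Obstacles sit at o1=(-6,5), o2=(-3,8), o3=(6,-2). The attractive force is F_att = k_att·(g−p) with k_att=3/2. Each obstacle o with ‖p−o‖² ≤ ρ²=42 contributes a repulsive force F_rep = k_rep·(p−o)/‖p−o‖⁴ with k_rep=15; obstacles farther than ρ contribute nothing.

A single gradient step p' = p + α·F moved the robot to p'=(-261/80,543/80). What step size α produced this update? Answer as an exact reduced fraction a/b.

F_att = 3/2·(g−p) = 3/2·(-9,-6) = (-13.5000,-9.0000)
o1: d²=52 > ρ²=42 → inactive
o2: d²=10 ≤ ρ²=42; F_rep = 15·(3,1)/10² = (0.4500,0.1500)
o3: d²=157 > ρ²=42 → inactive
F = F_att + ΣF_rep = (-13.0500,-8.8500)
Δp = p'−p = (-3.2625,-2.2125); α = Δx/Fx = (-261/80) / (-261/20) = 1/4
check: Δy/Fy = (-177/80) / (-177/20) = 1/4 ✓

α = 1/4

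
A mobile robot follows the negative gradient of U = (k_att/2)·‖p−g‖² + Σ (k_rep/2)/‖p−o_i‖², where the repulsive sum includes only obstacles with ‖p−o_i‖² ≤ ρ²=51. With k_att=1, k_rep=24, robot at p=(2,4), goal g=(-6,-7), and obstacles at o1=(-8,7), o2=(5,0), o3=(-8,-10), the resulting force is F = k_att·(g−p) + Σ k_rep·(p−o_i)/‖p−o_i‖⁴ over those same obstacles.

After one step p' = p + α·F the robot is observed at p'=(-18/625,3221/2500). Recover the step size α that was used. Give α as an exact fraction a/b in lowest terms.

F_att = 1·(g−p) = 1·(-8,-11) = (-8.0000,-11.0000)
o1: d²=109 > ρ²=51 → inactive
o2: d²=25 ≤ ρ²=51; F_rep = 24·(-3,4)/25² = (-0.1152,0.1536)
o3: d²=296 > ρ²=51 → inactive
F = F_att + ΣF_rep = (-8.1152,-10.8464)
Δp = p'−p = (-2.0288,-2.7116); α = Δx/Fx = (-1268/625) / (-5072/625) = 1/4
check: Δy/Fy = (-6779/2500) / (-6779/625) = 1/4 ✓

α = 1/4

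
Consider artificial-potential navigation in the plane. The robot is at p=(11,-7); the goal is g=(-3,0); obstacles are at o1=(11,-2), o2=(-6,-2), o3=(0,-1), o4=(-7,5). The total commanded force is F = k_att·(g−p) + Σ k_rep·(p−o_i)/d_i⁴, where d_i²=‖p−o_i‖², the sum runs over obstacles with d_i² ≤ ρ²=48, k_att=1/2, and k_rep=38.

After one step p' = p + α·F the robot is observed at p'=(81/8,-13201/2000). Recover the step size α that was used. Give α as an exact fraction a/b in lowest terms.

F_att = 1/2·(g−p) = 1/2·(-14,7) = (-7.0000,3.5000)
o1: d²=25 ≤ ρ²=48; F_rep = 38·(0,-5)/25² = (0.0000,-0.3040)
o2: d²=314 > ρ²=48 → inactive
o3: d²=157 > ρ²=48 → inactive
o4: d²=468 > ρ²=48 → inactive
F = F_att + ΣF_rep = (-7.0000,3.1960)
Δp = p'−p = (-0.8750,0.3995); α = Δx/Fx = (-7/8) / (-7) = 1/8
check: Δy/Fy = (799/2000) / (799/250) = 1/8 ✓

α = 1/8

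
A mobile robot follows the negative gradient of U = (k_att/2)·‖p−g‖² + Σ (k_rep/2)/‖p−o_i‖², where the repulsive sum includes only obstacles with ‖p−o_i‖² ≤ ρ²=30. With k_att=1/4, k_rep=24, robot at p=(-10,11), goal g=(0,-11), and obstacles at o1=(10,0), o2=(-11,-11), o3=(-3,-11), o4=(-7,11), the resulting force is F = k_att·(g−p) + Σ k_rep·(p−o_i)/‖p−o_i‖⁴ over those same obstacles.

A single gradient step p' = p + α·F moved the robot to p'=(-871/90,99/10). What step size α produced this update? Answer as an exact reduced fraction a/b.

α = 1/5

F_att = 1/4·(g−p) = 1/4·(10,-22) = (2.5000,-5.5000)
o1: d²=521 > ρ²=30 → inactive
o2: d²=485 > ρ²=30 → inactive
o3: d²=533 > ρ²=30 → inactive
o4: d²=9 ≤ ρ²=30; F_rep = 24·(-3,0)/9² = (-0.8889,0.0000)
F = F_att + ΣF_rep = (1.6111,-5.5000)
Δp = p'−p = (0.3222,-1.1000); α = Δx/Fx = (29/90) / (29/18) = 1/5
check: Δy/Fy = (-11/10) / (-11/2) = 1/5 ✓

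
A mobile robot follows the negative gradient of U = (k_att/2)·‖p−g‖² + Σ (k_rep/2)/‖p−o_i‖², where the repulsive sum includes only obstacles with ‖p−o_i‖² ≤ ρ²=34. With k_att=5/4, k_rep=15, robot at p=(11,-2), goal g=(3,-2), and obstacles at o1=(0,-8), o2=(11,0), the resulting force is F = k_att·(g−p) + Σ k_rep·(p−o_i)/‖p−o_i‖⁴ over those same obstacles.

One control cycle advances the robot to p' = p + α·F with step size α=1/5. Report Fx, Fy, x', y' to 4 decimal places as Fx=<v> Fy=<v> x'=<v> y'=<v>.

F_att = 5/4·(g−p) = 5/4·(-8,0) = (-10.0000,0.0000)
o1: d²=157 > ρ²=34 → inactive
o2: d²=4 ≤ ρ²=34; F_rep = 15·(0,-2)/4² = (0.0000,-1.8750)
F = F_att + ΣF_rep = (-10.0000,-1.8750)
p' = p + 1/5·F = (9.0000,-2.3750)

Fx=-10.0000 Fy=-1.8750 x'=9.0000 y'=-2.3750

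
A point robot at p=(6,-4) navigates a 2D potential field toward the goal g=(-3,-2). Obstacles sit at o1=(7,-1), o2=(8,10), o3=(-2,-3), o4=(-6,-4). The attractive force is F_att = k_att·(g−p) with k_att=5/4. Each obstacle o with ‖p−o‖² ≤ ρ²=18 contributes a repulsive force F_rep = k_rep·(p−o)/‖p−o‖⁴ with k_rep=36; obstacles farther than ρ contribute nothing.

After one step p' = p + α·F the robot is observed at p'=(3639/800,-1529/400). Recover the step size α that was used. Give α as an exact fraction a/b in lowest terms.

F_att = 5/4·(g−p) = 5/4·(-9,2) = (-11.2500,2.5000)
o1: d²=10 ≤ ρ²=18; F_rep = 36·(-1,-3)/10² = (-0.3600,-1.0800)
o2: d²=200 > ρ²=18 → inactive
o3: d²=65 > ρ²=18 → inactive
o4: d²=144 > ρ²=18 → inactive
F = F_att + ΣF_rep = (-11.6100,1.4200)
Δp = p'−p = (-1.4512,0.1775); α = Δx/Fx = (-1161/800) / (-1161/100) = 1/8
check: Δy/Fy = (71/400) / (71/50) = 1/8 ✓

α = 1/8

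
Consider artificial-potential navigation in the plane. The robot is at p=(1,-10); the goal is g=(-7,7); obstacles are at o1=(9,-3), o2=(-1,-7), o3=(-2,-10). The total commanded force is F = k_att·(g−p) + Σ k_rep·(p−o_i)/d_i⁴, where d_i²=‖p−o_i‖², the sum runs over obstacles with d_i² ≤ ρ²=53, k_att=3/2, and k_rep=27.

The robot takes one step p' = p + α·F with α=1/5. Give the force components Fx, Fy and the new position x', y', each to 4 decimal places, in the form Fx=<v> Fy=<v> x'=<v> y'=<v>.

Fx=-10.6805 Fy=25.0207 x'=-1.1361 y'=-4.9959

F_att = 3/2·(g−p) = 3/2·(-8,17) = (-12.0000,25.5000)
o1: d²=113 > ρ²=53 → inactive
o2: d²=13 ≤ ρ²=53; F_rep = 27·(2,-3)/13² = (0.3195,-0.4793)
o3: d²=9 ≤ ρ²=53; F_rep = 27·(3,0)/9² = (1.0000,0.0000)
F = F_att + ΣF_rep = (-10.6805,25.0207)
p' = p + 1/5·F = (-1.1361,-4.9959)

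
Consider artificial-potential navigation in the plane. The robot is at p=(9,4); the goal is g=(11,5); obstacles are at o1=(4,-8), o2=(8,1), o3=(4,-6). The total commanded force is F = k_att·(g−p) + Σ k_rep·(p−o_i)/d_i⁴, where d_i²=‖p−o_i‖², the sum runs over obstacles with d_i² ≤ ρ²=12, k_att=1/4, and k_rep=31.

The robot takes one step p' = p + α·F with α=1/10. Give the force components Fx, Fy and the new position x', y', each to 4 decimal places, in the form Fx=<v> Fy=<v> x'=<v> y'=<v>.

F_att = 1/4·(g−p) = 1/4·(2,1) = (0.5000,0.2500)
o1: d²=169 > ρ²=12 → inactive
o2: d²=10 ≤ ρ²=12; F_rep = 31·(1,3)/10² = (0.3100,0.9300)
o3: d²=125 > ρ²=12 → inactive
F = F_att + ΣF_rep = (0.8100,1.1800)
p' = p + 1/10·F = (9.0810,4.1180)

Fx=0.8100 Fy=1.1800 x'=9.0810 y'=4.1180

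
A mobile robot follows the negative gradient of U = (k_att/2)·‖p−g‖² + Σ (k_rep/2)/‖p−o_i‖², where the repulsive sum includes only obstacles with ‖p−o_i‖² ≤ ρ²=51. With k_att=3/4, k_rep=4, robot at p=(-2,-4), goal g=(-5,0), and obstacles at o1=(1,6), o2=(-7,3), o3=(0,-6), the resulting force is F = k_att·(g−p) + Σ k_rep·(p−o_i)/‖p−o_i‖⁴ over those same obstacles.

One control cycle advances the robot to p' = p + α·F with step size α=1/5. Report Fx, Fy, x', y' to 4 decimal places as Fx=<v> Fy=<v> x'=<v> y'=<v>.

Fx=-2.3750 Fy=3.1250 x'=-2.4750 y'=-3.3750

F_att = 3/4·(g−p) = 3/4·(-3,4) = (-2.2500,3.0000)
o1: d²=109 > ρ²=51 → inactive
o2: d²=74 > ρ²=51 → inactive
o3: d²=8 ≤ ρ²=51; F_rep = 4·(-2,2)/8² = (-0.1250,0.1250)
F = F_att + ΣF_rep = (-2.3750,3.1250)
p' = p + 1/5·F = (-2.4750,-3.3750)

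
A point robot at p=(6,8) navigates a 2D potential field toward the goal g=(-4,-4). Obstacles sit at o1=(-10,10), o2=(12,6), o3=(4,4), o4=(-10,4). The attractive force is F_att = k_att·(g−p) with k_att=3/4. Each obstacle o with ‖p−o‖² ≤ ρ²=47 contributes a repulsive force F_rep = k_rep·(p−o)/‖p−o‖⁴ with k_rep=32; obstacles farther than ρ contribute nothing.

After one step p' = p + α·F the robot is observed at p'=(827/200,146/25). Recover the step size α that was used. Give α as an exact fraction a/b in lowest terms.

α = 1/4

F_att = 3/4·(g−p) = 3/4·(-10,-12) = (-7.5000,-9.0000)
o1: d²=260 > ρ²=47 → inactive
o2: d²=40 ≤ ρ²=47; F_rep = 32·(-6,2)/40² = (-0.1200,0.0400)
o3: d²=20 ≤ ρ²=47; F_rep = 32·(2,4)/20² = (0.1600,0.3200)
o4: d²=272 > ρ²=47 → inactive
F = F_att + ΣF_rep = (-7.4600,-8.6400)
Δp = p'−p = (-1.8650,-2.1600); α = Δx/Fx = (-373/200) / (-373/50) = 1/4
check: Δy/Fy = (-54/25) / (-216/25) = 1/4 ✓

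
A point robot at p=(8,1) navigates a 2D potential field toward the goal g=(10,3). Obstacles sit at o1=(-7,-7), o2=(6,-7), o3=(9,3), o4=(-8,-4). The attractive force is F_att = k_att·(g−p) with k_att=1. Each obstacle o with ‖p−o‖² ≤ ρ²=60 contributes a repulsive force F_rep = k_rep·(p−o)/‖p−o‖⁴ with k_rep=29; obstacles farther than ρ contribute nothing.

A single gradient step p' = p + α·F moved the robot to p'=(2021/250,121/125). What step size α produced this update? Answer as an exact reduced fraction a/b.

F_att = 1·(g−p) = 1·(2,2) = (2.0000,2.0000)
o1: d²=289 > ρ²=60 → inactive
o2: d²=68 > ρ²=60 → inactive
o3: d²=5 ≤ ρ²=60; F_rep = 29·(-1,-2)/5² = (-1.1600,-2.3200)
o4: d²=281 > ρ²=60 → inactive
F = F_att + ΣF_rep = (0.8400,-0.3200)
Δp = p'−p = (0.0840,-0.0320); α = Δx/Fx = (21/250) / (21/25) = 1/10
check: Δy/Fy = (-4/125) / (-8/25) = 1/10 ✓

α = 1/10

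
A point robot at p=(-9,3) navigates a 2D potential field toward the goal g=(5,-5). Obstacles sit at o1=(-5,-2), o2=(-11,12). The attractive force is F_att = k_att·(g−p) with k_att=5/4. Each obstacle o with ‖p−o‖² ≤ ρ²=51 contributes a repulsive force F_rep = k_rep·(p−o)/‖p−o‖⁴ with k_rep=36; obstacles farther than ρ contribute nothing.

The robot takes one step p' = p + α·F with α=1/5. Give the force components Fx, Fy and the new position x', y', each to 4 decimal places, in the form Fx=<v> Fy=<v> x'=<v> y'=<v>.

F_att = 5/4·(g−p) = 5/4·(14,-8) = (17.5000,-10.0000)
o1: d²=41 ≤ ρ²=51; F_rep = 36·(-4,5)/41² = (-0.0857,0.1071)
o2: d²=85 > ρ²=51 → inactive
F = F_att + ΣF_rep = (17.4143,-9.8929)
p' = p + 1/5·F = (-5.5171,1.0214)

Fx=17.4143 Fy=-9.8929 x'=-5.5171 y'=1.0214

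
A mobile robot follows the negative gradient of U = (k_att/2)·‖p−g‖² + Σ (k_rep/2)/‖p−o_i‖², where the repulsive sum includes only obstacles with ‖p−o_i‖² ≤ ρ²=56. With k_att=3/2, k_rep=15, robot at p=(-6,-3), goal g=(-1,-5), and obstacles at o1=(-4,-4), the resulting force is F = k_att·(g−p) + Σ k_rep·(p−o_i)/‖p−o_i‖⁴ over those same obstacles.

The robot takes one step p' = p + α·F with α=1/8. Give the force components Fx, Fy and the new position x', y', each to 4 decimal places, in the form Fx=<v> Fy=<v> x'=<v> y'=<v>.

Fx=6.3000 Fy=-2.4000 x'=-5.2125 y'=-3.3000

F_att = 3/2·(g−p) = 3/2·(5,-2) = (7.5000,-3.0000)
o1: d²=5 ≤ ρ²=56; F_rep = 15·(-2,1)/5² = (-1.2000,0.6000)
F = F_att + ΣF_rep = (6.3000,-2.4000)
p' = p + 1/8·F = (-5.2125,-3.3000)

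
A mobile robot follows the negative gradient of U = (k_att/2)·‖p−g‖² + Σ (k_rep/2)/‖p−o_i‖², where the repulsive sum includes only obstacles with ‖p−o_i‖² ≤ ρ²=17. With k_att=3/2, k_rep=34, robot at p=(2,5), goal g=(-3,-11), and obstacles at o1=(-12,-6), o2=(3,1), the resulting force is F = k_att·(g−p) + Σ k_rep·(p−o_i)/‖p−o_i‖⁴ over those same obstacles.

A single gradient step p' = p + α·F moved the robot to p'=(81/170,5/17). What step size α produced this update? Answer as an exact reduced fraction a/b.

F_att = 3/2·(g−p) = 3/2·(-5,-16) = (-7.5000,-24.0000)
o1: d²=317 > ρ²=17 → inactive
o2: d²=17 ≤ ρ²=17; F_rep = 34·(-1,4)/17² = (-0.1176,0.4706)
F = F_att + ΣF_rep = (-7.6176,-23.5294)
Δp = p'−p = (-1.5235,-4.7059); α = Δx/Fx = (-259/170) / (-259/34) = 1/5
check: Δy/Fy = (-80/17) / (-400/17) = 1/5 ✓

α = 1/5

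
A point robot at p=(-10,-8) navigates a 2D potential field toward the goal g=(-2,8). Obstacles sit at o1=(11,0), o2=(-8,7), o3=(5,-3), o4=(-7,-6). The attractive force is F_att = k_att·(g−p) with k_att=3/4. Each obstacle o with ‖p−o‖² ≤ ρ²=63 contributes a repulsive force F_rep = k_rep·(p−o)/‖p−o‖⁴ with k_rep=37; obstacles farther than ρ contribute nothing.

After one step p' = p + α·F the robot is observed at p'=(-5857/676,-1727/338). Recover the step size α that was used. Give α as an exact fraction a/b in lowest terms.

α = 1/4

F_att = 3/4·(g−p) = 3/4·(8,16) = (6.0000,12.0000)
o1: d²=505 > ρ²=63 → inactive
o2: d²=229 > ρ²=63 → inactive
o3: d²=250 > ρ²=63 → inactive
o4: d²=13 ≤ ρ²=63; F_rep = 37·(-3,-2)/13² = (-0.6568,-0.4379)
F = F_att + ΣF_rep = (5.3432,11.5621)
Δp = p'−p = (1.3358,2.8905); α = Δx/Fx = (903/676) / (903/169) = 1/4
check: Δy/Fy = (977/338) / (1954/169) = 1/4 ✓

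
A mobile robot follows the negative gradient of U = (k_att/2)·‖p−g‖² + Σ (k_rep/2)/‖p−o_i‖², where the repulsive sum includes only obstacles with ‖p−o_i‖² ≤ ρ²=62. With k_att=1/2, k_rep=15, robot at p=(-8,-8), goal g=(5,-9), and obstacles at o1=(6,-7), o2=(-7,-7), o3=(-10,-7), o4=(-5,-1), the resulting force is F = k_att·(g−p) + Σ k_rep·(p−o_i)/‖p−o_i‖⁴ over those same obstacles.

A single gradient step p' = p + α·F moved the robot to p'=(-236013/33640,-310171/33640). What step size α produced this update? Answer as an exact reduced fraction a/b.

F_att = 1/2·(g−p) = 1/2·(13,-1) = (6.5000,-0.5000)
o1: d²=197 > ρ²=62 → inactive
o2: d²=2 ≤ ρ²=62; F_rep = 15·(-1,-1)/2² = (-3.7500,-3.7500)
o3: d²=5 ≤ ρ²=62; F_rep = 15·(2,-1)/5² = (1.2000,-0.6000)
o4: d²=58 ≤ ρ²=62; F_rep = 15·(-3,-7)/58² = (-0.0134,-0.0312)
F = F_att + ΣF_rep = (3.9366,-4.8812)
Δp = p'−p = (0.9842,-1.2203); α = Δx/Fx = (33107/33640) / (33107/8410) = 1/4
check: Δy/Fy = (-41051/33640) / (-41051/8410) = 1/4 ✓

α = 1/4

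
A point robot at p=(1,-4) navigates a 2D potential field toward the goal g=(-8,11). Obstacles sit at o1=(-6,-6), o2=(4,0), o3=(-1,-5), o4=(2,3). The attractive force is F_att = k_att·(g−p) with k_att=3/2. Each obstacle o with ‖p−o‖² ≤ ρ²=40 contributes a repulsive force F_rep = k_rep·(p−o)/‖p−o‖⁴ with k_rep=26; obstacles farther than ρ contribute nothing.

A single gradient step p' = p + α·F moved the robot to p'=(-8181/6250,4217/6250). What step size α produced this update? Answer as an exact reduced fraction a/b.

α = 1/5

F_att = 3/2·(g−p) = 3/2·(-9,15) = (-13.5000,22.5000)
o1: d²=53 > ρ²=40 → inactive
o2: d²=25 ≤ ρ²=40; F_rep = 26·(-3,-4)/25² = (-0.1248,-0.1664)
o3: d²=5 ≤ ρ²=40; F_rep = 26·(2,1)/5² = (2.0800,1.0400)
o4: d²=50 > ρ²=40 → inactive
F = F_att + ΣF_rep = (-11.5448,23.3736)
Δp = p'−p = (-2.3090,4.6747); α = Δx/Fx = (-14431/6250) / (-14431/1250) = 1/5
check: Δy/Fy = (29217/6250) / (29217/1250) = 1/5 ✓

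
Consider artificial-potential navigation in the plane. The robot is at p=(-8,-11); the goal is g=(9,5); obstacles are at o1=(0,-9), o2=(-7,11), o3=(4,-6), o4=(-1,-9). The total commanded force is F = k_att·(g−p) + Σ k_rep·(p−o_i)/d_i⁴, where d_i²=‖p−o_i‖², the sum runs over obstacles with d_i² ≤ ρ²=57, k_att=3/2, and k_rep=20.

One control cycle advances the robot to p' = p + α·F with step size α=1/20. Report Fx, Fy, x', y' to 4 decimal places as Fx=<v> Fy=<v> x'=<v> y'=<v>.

Fx=25.4502 Fy=23.9858 x'=-6.7275 y'=-9.8007

F_att = 3/2·(g−p) = 3/2·(17,16) = (25.5000,24.0000)
o1: d²=68 > ρ²=57 → inactive
o2: d²=485 > ρ²=57 → inactive
o3: d²=169 > ρ²=57 → inactive
o4: d²=53 ≤ ρ²=57; F_rep = 20·(-7,-2)/53² = (-0.0498,-0.0142)
F = F_att + ΣF_rep = (25.4502,23.9858)
p' = p + 1/20·F = (-6.7275,-9.8007)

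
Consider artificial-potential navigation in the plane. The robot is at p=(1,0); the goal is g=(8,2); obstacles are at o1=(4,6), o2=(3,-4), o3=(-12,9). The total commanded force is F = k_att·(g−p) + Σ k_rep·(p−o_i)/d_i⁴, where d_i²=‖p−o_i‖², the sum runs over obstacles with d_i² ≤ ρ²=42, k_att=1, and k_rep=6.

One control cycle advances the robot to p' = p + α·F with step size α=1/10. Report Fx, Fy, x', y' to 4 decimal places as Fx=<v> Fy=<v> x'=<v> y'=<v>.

F_att = 1·(g−p) = 1·(7,2) = (7.0000,2.0000)
o1: d²=45 > ρ²=42 → inactive
o2: d²=20 ≤ ρ²=42; F_rep = 6·(-2,4)/20² = (-0.0300,0.0600)
o3: d²=250 > ρ²=42 → inactive
F = F_att + ΣF_rep = (6.9700,2.0600)
p' = p + 1/10·F = (1.6970,0.2060)

Fx=6.9700 Fy=2.0600 x'=1.6970 y'=0.2060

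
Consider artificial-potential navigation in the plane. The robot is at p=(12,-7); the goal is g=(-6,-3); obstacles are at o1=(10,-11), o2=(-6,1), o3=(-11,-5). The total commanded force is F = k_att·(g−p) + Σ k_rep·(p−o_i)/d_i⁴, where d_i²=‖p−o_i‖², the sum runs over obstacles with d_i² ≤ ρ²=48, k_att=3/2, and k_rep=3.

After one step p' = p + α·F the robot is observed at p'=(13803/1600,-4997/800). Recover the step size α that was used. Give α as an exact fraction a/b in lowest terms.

F_att = 3/2·(g−p) = 3/2·(-18,4) = (-27.0000,6.0000)
o1: d²=20 ≤ ρ²=48; F_rep = 3·(2,4)/20² = (0.0150,0.0300)
o2: d²=388 > ρ²=48 → inactive
o3: d²=533 > ρ²=48 → inactive
F = F_att + ΣF_rep = (-26.9850,6.0300)
Δp = p'−p = (-3.3731,0.7538); α = Δx/Fx = (-5397/1600) / (-5397/200) = 1/8
check: Δy/Fy = (603/800) / (603/100) = 1/8 ✓

α = 1/8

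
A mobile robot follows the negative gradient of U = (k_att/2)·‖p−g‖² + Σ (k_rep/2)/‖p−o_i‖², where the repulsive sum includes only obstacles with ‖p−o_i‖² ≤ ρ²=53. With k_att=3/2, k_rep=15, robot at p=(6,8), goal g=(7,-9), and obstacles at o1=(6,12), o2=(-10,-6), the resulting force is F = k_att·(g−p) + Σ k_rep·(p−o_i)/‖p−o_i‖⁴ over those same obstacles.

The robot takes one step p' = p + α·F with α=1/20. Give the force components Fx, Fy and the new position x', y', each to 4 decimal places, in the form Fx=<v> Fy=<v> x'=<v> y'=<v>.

Fx=1.5000 Fy=-25.7344 x'=6.0750 y'=6.7133

F_att = 3/2·(g−p) = 3/2·(1,-17) = (1.5000,-25.5000)
o1: d²=16 ≤ ρ²=53; F_rep = 15·(0,-4)/16² = (0.0000,-0.2344)
o2: d²=452 > ρ²=53 → inactive
F = F_att + ΣF_rep = (1.5000,-25.7344)
p' = p + 1/20·F = (6.0750,6.7133)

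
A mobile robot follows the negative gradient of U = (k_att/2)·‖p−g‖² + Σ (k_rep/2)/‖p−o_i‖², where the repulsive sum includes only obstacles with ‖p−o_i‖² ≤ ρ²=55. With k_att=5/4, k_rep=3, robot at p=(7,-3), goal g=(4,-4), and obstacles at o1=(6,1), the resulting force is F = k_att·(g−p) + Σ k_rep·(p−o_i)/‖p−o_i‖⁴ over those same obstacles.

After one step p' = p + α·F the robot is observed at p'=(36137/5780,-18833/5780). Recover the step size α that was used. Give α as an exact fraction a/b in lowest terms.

α = 1/5

F_att = 5/4·(g−p) = 5/4·(-3,-1) = (-3.7500,-1.2500)
o1: d²=17 ≤ ρ²=55; F_rep = 3·(1,-4)/17² = (0.0104,-0.0415)
F = F_att + ΣF_rep = (-3.7396,-1.2915)
Δp = p'−p = (-0.7479,-0.2583); α = Δx/Fx = (-4323/5780) / (-4323/1156) = 1/5
check: Δy/Fy = (-1493/5780) / (-1493/1156) = 1/5 ✓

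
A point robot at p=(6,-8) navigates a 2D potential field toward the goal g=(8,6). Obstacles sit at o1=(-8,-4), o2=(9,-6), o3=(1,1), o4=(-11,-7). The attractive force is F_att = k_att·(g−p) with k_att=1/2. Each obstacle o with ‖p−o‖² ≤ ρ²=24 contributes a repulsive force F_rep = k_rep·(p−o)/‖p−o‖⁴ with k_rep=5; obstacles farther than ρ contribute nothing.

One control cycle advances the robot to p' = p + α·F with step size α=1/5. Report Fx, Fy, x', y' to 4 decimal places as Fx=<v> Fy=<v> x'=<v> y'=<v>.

F_att = 1/2·(g−p) = 1/2·(2,14) = (1.0000,7.0000)
o1: d²=212 > ρ²=24 → inactive
o2: d²=13 ≤ ρ²=24; F_rep = 5·(-3,-2)/13² = (-0.0888,-0.0592)
o3: d²=106 > ρ²=24 → inactive
o4: d²=290 > ρ²=24 → inactive
F = F_att + ΣF_rep = (0.9112,6.9408)
p' = p + 1/5·F = (6.1822,-6.6118)

Fx=0.9112 Fy=6.9408 x'=6.1822 y'=-6.6118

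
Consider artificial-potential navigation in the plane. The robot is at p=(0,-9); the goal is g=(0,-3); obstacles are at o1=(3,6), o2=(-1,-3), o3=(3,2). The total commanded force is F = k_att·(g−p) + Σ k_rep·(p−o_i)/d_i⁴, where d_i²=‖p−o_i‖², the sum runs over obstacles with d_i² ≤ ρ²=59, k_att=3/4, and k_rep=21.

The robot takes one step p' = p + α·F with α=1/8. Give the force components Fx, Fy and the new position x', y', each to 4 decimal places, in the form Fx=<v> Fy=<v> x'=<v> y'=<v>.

F_att = 3/4·(g−p) = 3/4·(0,6) = (0.0000,4.5000)
o1: d²=234 > ρ²=59 → inactive
o2: d²=37 ≤ ρ²=59; F_rep = 21·(1,-6)/37² = (0.0153,-0.0920)
o3: d²=130 > ρ²=59 → inactive
F = F_att + ΣF_rep = (0.0153,4.4080)
p' = p + 1/8·F = (0.0019,-8.4490)

Fx=0.0153 Fy=4.4080 x'=0.0019 y'=-8.4490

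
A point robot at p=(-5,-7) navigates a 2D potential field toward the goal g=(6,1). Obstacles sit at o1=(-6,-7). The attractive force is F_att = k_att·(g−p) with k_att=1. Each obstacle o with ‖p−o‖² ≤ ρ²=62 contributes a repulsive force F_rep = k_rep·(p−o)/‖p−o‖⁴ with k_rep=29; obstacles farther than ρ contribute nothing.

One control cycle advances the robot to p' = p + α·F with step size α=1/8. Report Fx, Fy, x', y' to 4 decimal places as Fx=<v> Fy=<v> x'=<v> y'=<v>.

Fx=40.0000 Fy=8.0000 x'=0.0000 y'=-6.0000

F_att = 1·(g−p) = 1·(11,8) = (11.0000,8.0000)
o1: d²=1 ≤ ρ²=62; F_rep = 29·(1,0)/1² = (29.0000,0.0000)
F = F_att + ΣF_rep = (40.0000,8.0000)
p' = p + 1/8·F = (0.0000,-6.0000)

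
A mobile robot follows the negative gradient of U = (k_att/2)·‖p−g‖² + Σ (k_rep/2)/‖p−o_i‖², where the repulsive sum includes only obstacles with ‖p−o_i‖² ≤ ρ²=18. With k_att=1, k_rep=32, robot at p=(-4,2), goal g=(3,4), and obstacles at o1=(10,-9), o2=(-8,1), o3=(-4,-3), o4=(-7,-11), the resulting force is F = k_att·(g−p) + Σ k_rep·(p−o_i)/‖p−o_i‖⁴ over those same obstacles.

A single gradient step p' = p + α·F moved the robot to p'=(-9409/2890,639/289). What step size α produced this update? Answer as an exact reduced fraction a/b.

F_att = 1·(g−p) = 1·(7,2) = (7.0000,2.0000)
o1: d²=317 > ρ²=18 → inactive
o2: d²=17 ≤ ρ²=18; F_rep = 32·(4,1)/17² = (0.4429,0.1107)
o3: d²=25 > ρ²=18 → inactive
o4: d²=178 > ρ²=18 → inactive
F = F_att + ΣF_rep = (7.4429,2.1107)
Δp = p'−p = (0.7443,0.2111); α = Δx/Fx = (2151/2890) / (2151/289) = 1/10
check: Δy/Fy = (61/289) / (610/289) = 1/10 ✓

α = 1/10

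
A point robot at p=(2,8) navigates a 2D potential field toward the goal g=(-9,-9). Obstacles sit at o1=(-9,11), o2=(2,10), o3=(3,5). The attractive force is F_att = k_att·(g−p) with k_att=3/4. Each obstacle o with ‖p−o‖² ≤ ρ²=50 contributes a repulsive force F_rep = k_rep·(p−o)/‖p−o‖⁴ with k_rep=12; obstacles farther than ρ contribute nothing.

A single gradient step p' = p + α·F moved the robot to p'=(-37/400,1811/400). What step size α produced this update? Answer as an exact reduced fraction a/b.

α = 1/4

F_att = 3/4·(g−p) = 3/4·(-11,-17) = (-8.2500,-12.7500)
o1: d²=130 > ρ²=50 → inactive
o2: d²=4 ≤ ρ²=50; F_rep = 12·(0,-2)/4² = (0.0000,-1.5000)
o3: d²=10 ≤ ρ²=50; F_rep = 12·(-1,3)/10² = (-0.1200,0.3600)
F = F_att + ΣF_rep = (-8.3700,-13.8900)
Δp = p'−p = (-2.0925,-3.4725); α = Δx/Fx = (-837/400) / (-837/100) = 1/4
check: Δy/Fy = (-1389/400) / (-1389/100) = 1/4 ✓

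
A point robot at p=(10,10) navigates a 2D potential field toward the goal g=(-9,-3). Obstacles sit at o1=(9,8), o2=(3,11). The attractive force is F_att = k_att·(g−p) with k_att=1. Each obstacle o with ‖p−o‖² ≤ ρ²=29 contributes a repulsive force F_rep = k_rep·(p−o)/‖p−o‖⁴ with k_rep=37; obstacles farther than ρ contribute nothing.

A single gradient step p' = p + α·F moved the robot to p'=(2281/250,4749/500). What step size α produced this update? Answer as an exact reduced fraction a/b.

α = 1/20

F_att = 1·(g−p) = 1·(-19,-13) = (-19.0000,-13.0000)
o1: d²=5 ≤ ρ²=29; F_rep = 37·(1,2)/5² = (1.4800,2.9600)
o2: d²=50 > ρ²=29 → inactive
F = F_att + ΣF_rep = (-17.5200,-10.0400)
Δp = p'−p = (-0.8760,-0.5020); α = Δx/Fx = (-219/250) / (-438/25) = 1/20
check: Δy/Fy = (-251/500) / (-251/25) = 1/20 ✓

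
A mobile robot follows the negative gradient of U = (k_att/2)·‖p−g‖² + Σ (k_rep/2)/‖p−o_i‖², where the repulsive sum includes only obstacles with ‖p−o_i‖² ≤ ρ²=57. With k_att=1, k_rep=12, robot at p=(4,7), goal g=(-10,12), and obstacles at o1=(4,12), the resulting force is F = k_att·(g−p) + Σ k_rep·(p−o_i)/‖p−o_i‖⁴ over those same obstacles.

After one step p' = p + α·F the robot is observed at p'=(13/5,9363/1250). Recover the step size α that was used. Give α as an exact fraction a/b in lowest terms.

α = 1/10

F_att = 1·(g−p) = 1·(-14,5) = (-14.0000,5.0000)
o1: d²=25 ≤ ρ²=57; F_rep = 12·(0,-5)/25² = (0.0000,-0.0960)
F = F_att + ΣF_rep = (-14.0000,4.9040)
Δp = p'−p = (-1.4000,0.4904); α = Δx/Fx = (-7/5) / (-14) = 1/10
check: Δy/Fy = (613/1250) / (613/125) = 1/10 ✓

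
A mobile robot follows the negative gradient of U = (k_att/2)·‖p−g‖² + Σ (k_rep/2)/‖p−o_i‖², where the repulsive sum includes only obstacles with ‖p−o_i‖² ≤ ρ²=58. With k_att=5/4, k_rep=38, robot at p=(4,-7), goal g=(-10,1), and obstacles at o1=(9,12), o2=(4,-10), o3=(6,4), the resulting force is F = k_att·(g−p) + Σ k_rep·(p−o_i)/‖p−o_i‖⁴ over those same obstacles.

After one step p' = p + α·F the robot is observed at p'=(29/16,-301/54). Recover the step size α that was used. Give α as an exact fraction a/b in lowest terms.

α = 1/8

F_att = 5/4·(g−p) = 5/4·(-14,8) = (-17.5000,10.0000)
o1: d²=386 > ρ²=58 → inactive
o2: d²=9 ≤ ρ²=58; F_rep = 38·(0,3)/9² = (0.0000,1.4074)
o3: d²=125 > ρ²=58 → inactive
F = F_att + ΣF_rep = (-17.5000,11.4074)
Δp = p'−p = (-2.1875,1.4259); α = Δx/Fx = (-35/16) / (-35/2) = 1/8
check: Δy/Fy = (77/54) / (308/27) = 1/8 ✓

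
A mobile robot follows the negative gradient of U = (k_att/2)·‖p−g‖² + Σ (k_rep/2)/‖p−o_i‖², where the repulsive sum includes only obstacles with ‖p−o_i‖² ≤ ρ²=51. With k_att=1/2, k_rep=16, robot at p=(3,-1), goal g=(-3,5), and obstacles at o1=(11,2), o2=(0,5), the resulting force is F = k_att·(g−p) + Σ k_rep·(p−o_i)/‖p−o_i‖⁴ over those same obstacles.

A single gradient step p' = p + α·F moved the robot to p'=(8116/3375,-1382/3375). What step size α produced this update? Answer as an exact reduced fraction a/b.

F_att = 1/2·(g−p) = 1/2·(-6,6) = (-3.0000,3.0000)
o1: d²=73 > ρ²=51 → inactive
o2: d²=45 ≤ ρ²=51; F_rep = 16·(3,-6)/45² = (0.0237,-0.0474)
F = F_att + ΣF_rep = (-2.9763,2.9526)
Δp = p'−p = (-0.5953,0.5905); α = Δx/Fx = (-2009/3375) / (-2009/675) = 1/5
check: Δy/Fy = (1993/3375) / (1993/675) = 1/5 ✓

α = 1/5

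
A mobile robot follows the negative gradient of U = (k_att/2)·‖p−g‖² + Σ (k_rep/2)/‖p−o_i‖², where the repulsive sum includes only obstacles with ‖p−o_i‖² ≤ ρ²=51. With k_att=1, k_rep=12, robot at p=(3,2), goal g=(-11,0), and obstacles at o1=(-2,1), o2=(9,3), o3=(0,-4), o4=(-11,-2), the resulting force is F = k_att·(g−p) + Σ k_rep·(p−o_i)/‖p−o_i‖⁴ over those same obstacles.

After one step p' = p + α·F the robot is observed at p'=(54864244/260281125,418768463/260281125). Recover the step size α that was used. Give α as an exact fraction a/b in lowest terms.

F_att = 1·(g−p) = 1·(-14,-2) = (-14.0000,-2.0000)
o1: d²=26 ≤ ρ²=51; F_rep = 12·(5,1)/26² = (0.0888,0.0178)
o2: d²=37 ≤ ρ²=51; F_rep = 12·(-6,-1)/37² = (-0.0526,-0.0088)
o3: d²=45 ≤ ρ²=51; F_rep = 12·(3,6)/45² = (0.0178,0.0356)
o4: d²=212 > ρ²=51 → inactive
F = F_att + ΣF_rep = (-13.9461,-1.9555)
Δp = p'−p = (-2.7892,-0.3911); α = Δx/Fx = (-725979131/260281125) / (-725979131/52056225) = 1/5
check: Δy/Fy = (-101793787/260281125) / (-101793787/52056225) = 1/5 ✓

α = 1/5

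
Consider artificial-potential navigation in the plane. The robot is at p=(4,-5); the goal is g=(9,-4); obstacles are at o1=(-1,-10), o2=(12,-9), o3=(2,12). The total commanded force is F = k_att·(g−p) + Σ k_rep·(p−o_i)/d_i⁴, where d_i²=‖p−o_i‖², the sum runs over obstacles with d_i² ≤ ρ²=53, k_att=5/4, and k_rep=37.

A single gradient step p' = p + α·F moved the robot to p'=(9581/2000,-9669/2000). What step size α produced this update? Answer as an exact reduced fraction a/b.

F_att = 5/4·(g−p) = 5/4·(5,1) = (6.2500,1.2500)
o1: d²=50 ≤ ρ²=53; F_rep = 37·(5,5)/50² = (0.0740,0.0740)
o2: d²=80 > ρ²=53 → inactive
o3: d²=293 > ρ²=53 → inactive
F = F_att + ΣF_rep = (6.3240,1.3240)
Δp = p'−p = (0.7905,0.1655); α = Δx/Fx = (1581/2000) / (1581/250) = 1/8
check: Δy/Fy = (331/2000) / (331/250) = 1/8 ✓

α = 1/8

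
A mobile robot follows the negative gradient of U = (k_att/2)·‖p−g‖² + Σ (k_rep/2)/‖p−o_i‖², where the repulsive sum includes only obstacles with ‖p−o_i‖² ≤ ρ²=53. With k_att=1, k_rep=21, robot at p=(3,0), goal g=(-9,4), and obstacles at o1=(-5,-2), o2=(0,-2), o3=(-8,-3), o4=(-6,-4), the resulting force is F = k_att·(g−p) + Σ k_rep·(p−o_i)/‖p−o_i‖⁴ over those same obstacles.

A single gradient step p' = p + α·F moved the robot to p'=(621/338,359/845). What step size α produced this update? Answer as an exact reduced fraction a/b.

F_att = 1·(g−p) = 1·(-12,4) = (-12.0000,4.0000)
o1: d²=68 > ρ²=53 → inactive
o2: d²=13 ≤ ρ²=53; F_rep = 21·(3,2)/13² = (0.3728,0.2485)
o3: d²=130 > ρ²=53 → inactive
o4: d²=97 > ρ²=53 → inactive
F = F_att + ΣF_rep = (-11.6272,4.2485)
Δp = p'−p = (-1.1627,0.4249); α = Δx/Fx = (-393/338) / (-1965/169) = 1/10
check: Δy/Fy = (359/845) / (718/169) = 1/10 ✓

α = 1/10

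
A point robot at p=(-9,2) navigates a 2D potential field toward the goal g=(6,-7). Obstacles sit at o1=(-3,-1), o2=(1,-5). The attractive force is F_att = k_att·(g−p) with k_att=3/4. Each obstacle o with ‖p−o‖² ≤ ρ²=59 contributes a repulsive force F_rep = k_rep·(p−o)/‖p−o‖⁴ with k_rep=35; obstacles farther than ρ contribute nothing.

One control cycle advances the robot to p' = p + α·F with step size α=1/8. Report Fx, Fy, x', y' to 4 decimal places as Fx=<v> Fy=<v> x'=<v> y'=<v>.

Fx=11.1463 Fy=-6.6981 x'=-7.6067 y'=1.1627

F_att = 3/4·(g−p) = 3/4·(15,-9) = (11.2500,-6.7500)
o1: d²=45 ≤ ρ²=59; F_rep = 35·(-6,3)/45² = (-0.1037,0.0519)
o2: d²=149 > ρ²=59 → inactive
F = F_att + ΣF_rep = (11.1463,-6.6981)
p' = p + 1/8·F = (-7.6067,1.1627)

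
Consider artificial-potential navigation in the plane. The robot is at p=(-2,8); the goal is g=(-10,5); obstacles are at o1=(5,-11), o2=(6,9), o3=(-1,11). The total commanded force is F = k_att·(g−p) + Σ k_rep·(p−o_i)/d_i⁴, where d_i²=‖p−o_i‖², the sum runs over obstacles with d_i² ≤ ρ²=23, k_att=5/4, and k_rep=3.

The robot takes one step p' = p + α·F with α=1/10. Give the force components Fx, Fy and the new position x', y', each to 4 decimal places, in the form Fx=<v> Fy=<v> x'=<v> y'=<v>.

Fx=-10.0300 Fy=-3.8400 x'=-3.0030 y'=7.6160

F_att = 5/4·(g−p) = 5/4·(-8,-3) = (-10.0000,-3.7500)
o1: d²=410 > ρ²=23 → inactive
o2: d²=65 > ρ²=23 → inactive
o3: d²=10 ≤ ρ²=23; F_rep = 3·(-1,-3)/10² = (-0.0300,-0.0900)
F = F_att + ΣF_rep = (-10.0300,-3.8400)
p' = p + 1/10·F = (-3.0030,7.6160)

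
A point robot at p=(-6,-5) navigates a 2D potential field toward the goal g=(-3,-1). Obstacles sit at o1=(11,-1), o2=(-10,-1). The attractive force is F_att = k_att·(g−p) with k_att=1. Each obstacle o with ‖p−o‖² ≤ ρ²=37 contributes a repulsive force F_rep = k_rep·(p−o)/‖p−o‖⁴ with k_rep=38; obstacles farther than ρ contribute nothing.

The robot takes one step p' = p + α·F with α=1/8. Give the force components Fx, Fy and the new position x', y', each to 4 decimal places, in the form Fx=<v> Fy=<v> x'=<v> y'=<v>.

Fx=3.1484 Fy=3.8516 x'=-5.6064 y'=-4.5186

F_att = 1·(g−p) = 1·(3,4) = (3.0000,4.0000)
o1: d²=305 > ρ²=37 → inactive
o2: d²=32 ≤ ρ²=37; F_rep = 38·(4,-4)/32² = (0.1484,-0.1484)
F = F_att + ΣF_rep = (3.1484,3.8516)
p' = p + 1/8·F = (-5.6064,-4.5186)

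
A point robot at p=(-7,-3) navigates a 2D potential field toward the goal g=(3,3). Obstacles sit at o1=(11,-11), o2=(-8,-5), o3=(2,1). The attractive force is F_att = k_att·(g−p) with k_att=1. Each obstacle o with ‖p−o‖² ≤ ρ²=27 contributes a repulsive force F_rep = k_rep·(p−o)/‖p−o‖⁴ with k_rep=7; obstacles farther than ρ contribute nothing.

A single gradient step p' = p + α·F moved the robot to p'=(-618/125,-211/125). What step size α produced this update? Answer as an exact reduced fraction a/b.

F_att = 1·(g−p) = 1·(10,6) = (10.0000,6.0000)
o1: d²=388 > ρ²=27 → inactive
o2: d²=5 ≤ ρ²=27; F_rep = 7·(1,2)/5² = (0.2800,0.5600)
o3: d²=97 > ρ²=27 → inactive
F = F_att + ΣF_rep = (10.2800,6.5600)
Δp = p'−p = (2.0560,1.3120); α = Δx/Fx = (257/125) / (257/25) = 1/5
check: Δy/Fy = (164/125) / (164/25) = 1/5 ✓

α = 1/5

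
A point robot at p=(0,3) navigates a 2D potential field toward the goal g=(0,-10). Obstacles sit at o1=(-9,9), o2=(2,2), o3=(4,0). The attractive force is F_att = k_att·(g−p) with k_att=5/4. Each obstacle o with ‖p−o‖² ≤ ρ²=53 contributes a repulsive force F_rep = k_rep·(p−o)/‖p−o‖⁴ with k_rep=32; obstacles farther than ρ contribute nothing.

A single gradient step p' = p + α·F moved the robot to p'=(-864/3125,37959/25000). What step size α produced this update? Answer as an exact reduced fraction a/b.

α = 1/10

F_att = 5/4·(g−p) = 5/4·(0,-13) = (0.0000,-16.2500)
o1: d²=117 > ρ²=53 → inactive
o2: d²=5 ≤ ρ²=53; F_rep = 32·(-2,1)/5² = (-2.5600,1.2800)
o3: d²=25 ≤ ρ²=53; F_rep = 32·(-4,3)/25² = (-0.2048,0.1536)
F = F_att + ΣF_rep = (-2.7648,-14.8164)
Δp = p'−p = (-0.2765,-1.4816); α = Δx/Fx = (-864/3125) / (-1728/625) = 1/10
check: Δy/Fy = (-37041/25000) / (-37041/2500) = 1/10 ✓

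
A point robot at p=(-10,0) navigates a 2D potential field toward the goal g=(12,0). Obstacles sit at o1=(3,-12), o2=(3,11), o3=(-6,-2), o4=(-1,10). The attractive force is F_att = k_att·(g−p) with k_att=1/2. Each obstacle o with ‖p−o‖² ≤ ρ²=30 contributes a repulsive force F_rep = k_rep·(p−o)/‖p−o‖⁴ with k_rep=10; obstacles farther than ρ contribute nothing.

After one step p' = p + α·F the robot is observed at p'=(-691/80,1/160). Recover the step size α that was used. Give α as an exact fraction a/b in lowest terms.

α = 1/8

F_att = 1/2·(g−p) = 1/2·(22,0) = (11.0000,0.0000)
o1: d²=313 > ρ²=30 → inactive
o2: d²=290 > ρ²=30 → inactive
o3: d²=20 ≤ ρ²=30; F_rep = 10·(-4,2)/20² = (-0.1000,0.0500)
o4: d²=181 > ρ²=30 → inactive
F = F_att + ΣF_rep = (10.9000,0.0500)
Δp = p'−p = (1.3625,0.0063); α = Δx/Fx = (109/80) / (109/10) = 1/8
check: Δy/Fy = (1/160) / (1/20) = 1/8 ✓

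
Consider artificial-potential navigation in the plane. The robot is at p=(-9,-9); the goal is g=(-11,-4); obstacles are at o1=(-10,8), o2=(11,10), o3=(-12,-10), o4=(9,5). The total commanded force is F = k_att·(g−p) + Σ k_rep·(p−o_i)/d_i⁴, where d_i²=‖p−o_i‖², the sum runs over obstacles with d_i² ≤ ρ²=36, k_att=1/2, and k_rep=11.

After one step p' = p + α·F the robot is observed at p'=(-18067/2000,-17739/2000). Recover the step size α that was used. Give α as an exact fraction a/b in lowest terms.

F_att = 1/2·(g−p) = 1/2·(-2,5) = (-1.0000,2.5000)
o1: d²=290 > ρ²=36 → inactive
o2: d²=761 > ρ²=36 → inactive
o3: d²=10 ≤ ρ²=36; F_rep = 11·(3,1)/10² = (0.3300,0.1100)
o4: d²=520 > ρ²=36 → inactive
F = F_att + ΣF_rep = (-0.6700,2.6100)
Δp = p'−p = (-0.0335,0.1305); α = Δx/Fx = (-67/2000) / (-67/100) = 1/20
check: Δy/Fy = (261/2000) / (261/100) = 1/20 ✓

α = 1/20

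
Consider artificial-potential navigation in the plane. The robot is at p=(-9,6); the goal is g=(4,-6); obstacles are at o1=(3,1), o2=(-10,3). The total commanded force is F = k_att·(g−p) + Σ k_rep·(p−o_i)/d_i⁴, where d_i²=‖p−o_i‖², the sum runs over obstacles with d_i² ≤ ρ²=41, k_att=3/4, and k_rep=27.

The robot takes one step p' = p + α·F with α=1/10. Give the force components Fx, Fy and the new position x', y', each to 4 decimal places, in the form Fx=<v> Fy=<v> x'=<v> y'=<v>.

F_att = 3/4·(g−p) = 3/4·(13,-12) = (9.7500,-9.0000)
o1: d²=169 > ρ²=41 → inactive
o2: d²=10 ≤ ρ²=41; F_rep = 27·(1,3)/10² = (0.2700,0.8100)
F = F_att + ΣF_rep = (10.0200,-8.1900)
p' = p + 1/10·F = (-7.9980,5.1810)

Fx=10.0200 Fy=-8.1900 x'=-7.9980 y'=5.1810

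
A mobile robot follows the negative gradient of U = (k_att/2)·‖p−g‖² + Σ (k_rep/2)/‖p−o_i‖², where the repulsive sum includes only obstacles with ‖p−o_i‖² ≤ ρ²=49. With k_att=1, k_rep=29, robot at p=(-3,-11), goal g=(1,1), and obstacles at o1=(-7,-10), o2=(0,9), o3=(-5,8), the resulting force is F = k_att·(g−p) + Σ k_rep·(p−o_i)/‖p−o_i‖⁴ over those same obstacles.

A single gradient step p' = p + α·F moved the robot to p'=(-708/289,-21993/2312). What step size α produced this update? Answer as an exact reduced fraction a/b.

α = 1/8

F_att = 1·(g−p) = 1·(4,12) = (4.0000,12.0000)
o1: d²=17 ≤ ρ²=49; F_rep = 29·(4,-1)/17² = (0.4014,-0.1003)
o2: d²=409 > ρ²=49 → inactive
o3: d²=365 > ρ²=49 → inactive
F = F_att + ΣF_rep = (4.4014,11.8997)
Δp = p'−p = (0.5502,1.4875); α = Δx/Fx = (159/289) / (1272/289) = 1/8
check: Δy/Fy = (3439/2312) / (3439/289) = 1/8 ✓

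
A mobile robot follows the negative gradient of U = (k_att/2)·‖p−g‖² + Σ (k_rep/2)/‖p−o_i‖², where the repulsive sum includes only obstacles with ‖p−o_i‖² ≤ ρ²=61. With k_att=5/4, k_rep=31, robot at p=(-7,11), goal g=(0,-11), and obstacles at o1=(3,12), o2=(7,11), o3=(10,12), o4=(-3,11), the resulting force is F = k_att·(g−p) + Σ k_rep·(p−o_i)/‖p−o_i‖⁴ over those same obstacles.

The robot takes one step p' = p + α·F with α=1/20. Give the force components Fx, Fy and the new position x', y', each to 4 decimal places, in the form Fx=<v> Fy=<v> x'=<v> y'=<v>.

F_att = 5/4·(g−p) = 5/4·(7,-22) = (8.7500,-27.5000)
o1: d²=101 > ρ²=61 → inactive
o2: d²=196 > ρ²=61 → inactive
o3: d²=290 > ρ²=61 → inactive
o4: d²=16 ≤ ρ²=61; F_rep = 31·(-4,0)/16² = (-0.4844,0.0000)
F = F_att + ΣF_rep = (8.2656,-27.5000)
p' = p + 1/20·F = (-6.5867,9.6250)

Fx=8.2656 Fy=-27.5000 x'=-6.5867 y'=9.6250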